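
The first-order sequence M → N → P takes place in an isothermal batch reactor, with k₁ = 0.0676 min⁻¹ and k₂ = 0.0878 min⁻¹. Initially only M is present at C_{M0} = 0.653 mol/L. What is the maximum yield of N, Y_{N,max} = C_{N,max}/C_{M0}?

0.321

For a first-order series the maximum intermediate yield is C_{N,max}/C_{M0} = (k₁/k₂)^[k₂/(k₂−k₁)].
= (0.0676/0.0878)^(0.0878/(0.0878−0.0676)) = (0.7699)^(4.347) = 0.3210.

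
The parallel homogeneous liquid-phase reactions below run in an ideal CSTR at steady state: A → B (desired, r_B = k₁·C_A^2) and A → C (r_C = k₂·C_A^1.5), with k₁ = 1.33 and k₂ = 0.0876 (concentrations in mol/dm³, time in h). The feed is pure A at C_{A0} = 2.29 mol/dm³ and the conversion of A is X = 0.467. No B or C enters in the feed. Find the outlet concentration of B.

1.01 mol/dm³

Exit C_A = C_{A0}(1−X) = 2.29×0.533 = 1.221 mol/dm³.
In a CSTR the entire volume is at exit conditions, so r_B = 1.33×1.221^2 = 1.981 and r_C = 0.0876×1.221^1.5 = 0.1181.
Fraction of consumed A going to B: r_B/(r_B+r_C) = 0.9437.
C_B = 0.9437·C_{A0}·X = 0.9437×2.29×0.467 = 1.01 mol/dm³.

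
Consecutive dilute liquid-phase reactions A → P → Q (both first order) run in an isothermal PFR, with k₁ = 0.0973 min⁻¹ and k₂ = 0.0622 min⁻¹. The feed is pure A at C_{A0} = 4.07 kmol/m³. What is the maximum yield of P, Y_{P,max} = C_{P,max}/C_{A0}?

0.453

Evaluating C_P at τ_opt = ln(k₂/k₁)/(k₂−k₁) gives C_{P,max}/C_{A0} = (k₁/k₂)^[k₂/(k₂−k₁)].
= (0.0973/0.0622)^(0.0622/(0.0622−0.0973)) = (1.564)^(-1.772) = 0.4525.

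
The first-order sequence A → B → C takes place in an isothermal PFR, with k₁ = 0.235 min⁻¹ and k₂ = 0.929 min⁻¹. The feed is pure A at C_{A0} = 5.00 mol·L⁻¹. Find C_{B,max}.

0.794 mol·L⁻¹

For a first-order series the maximum intermediate yield is C_{B,max}/C_{A0} = (k₁/k₂)^[k₂/(k₂−k₁)].
= (0.235/0.929)^(0.929/(0.929−0.235)) = (0.2530)^(1.339) = 0.1588.
C_{B,max} = 0.1588×5.00 = 0.794 mol·L⁻¹.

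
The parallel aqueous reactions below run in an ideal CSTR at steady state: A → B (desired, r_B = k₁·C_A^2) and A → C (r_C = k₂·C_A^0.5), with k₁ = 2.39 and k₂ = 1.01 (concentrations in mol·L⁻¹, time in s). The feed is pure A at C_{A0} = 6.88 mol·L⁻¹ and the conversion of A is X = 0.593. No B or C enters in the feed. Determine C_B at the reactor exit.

Exit C_A = C_{A0}(1−X) = 6.88×0.407 = 2.800 mol·L⁻¹.
A CSTR operates uniformly at the exit composition, giving r_B = 18.74 and r_C = 1.690 (each k·C_A^n at C_A = 2.800).
Fraction of consumed A going to B: r_B/(r_B+r_C) = 0.9173.
C_B = 0.9173·C_{A0}·X = 0.9173×6.88×0.593 = 3.74 mol·L⁻¹.

3.74 mol·L⁻¹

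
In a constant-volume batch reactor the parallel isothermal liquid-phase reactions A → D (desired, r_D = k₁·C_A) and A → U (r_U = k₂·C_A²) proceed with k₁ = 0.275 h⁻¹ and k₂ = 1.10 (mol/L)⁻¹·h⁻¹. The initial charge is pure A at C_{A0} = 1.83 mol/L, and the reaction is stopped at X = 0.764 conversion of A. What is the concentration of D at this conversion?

C_A = C_{A0}(1−X) = 0.4319 mol/L.
Along a PFR/batch, dC_D/dC_A = −r_D/(r_D+r_U) = −k₁/(k₁+k₂·C_A).
Integrating from C_{A0} to C_A: C_D = (0.275/1.10)·ln[(0.275+1.10·1.83)/(0.275+1.10·0.432)] = 0.2500·ln(2.288/0.7501) = 0.2788 mol/L.

0.279 mol/L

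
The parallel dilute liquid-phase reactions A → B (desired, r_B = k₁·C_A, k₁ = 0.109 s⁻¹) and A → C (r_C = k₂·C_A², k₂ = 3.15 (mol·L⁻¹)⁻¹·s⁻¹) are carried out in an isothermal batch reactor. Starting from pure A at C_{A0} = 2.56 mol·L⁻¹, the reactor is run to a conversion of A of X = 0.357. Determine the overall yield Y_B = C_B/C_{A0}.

C_A = C_{A0}(1−X) = 1.646 mol·L⁻¹.
Along a PFR/batch, dC_B/dC_A = −r_B/(r_B+r_C) = −k₁/(k₁+k₂·C_A).
Integrating from C_{A0} to C_A: C_B = (0.109/3.15)·ln[(0.109+3.15·2.56)/(0.109+3.15·1.65)] = 0.03460·ln(8.173/5.294) = 0.01503 mol·L⁻¹.
Y_B = C_B/C_{A0} = 0.01503/2.56 = 0.00587.

0.00587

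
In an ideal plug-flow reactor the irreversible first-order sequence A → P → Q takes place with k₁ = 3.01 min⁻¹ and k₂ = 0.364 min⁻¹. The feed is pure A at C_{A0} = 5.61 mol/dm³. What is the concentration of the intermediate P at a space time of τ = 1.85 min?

3.23 mol/dm³

For first-order series with pure A initially, C_P(τ) = k₁C_{A0}/(k₂−k₁)·(e^(−k₁τ) − e^(−k₂τ)).
e^(−k₁τ) = e^(−3.01×1.85) = e^(−5.569) = 0.003816; e^(−k₂τ) = e^(−0.6734) = 0.5100.
C_P = 3.01×5.61/(0.364−3.01) × (0.003816−0.5100) = (-6.382)×(-0.5062) = 3.230 mol/dm³.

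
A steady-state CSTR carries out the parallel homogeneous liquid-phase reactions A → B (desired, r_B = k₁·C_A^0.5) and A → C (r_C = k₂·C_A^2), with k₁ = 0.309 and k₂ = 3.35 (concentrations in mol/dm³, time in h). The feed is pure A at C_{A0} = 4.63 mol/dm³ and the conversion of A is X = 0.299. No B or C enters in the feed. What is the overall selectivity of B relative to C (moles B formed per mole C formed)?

0.0158

Exit C_A = C_{A0}(1−X) = 4.63×0.701 = 3.246 mol/dm³.
In a CSTR the entire volume is at exit conditions, so r_B = 0.309×3.246^0.5 = 0.5567 and r_C = 3.35×3.246^2 = 35.29.
Overall selectivity = C_B/C_C = r_Bτ/(r_Cτ) = r_B/r_C = 0.0158.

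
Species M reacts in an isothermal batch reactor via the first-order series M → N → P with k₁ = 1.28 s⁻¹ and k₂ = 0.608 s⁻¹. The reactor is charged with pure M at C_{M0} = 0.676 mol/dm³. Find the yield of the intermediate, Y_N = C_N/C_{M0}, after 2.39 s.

0.356

Solving the coupled first-order balances gives C_N(t) = [k₁/(k₂−k₁)]·C_{M0}·(e^(−k₁t) − e^(−k₂t)).
e^(−k₁t) = e^(−1.28×2.39) = e^(−3.059) = 0.04693; e^(−k₂t) = e^(−1.453) = 0.2338.
C_N = 1.28×0.676/(0.608−1.28) × (0.04693−0.2338) = (-1.288)×(-0.1869) = 0.2407 mol/dm³.
Y_N = C_N/C_{M0} = 0.2407/0.676 = 0.356.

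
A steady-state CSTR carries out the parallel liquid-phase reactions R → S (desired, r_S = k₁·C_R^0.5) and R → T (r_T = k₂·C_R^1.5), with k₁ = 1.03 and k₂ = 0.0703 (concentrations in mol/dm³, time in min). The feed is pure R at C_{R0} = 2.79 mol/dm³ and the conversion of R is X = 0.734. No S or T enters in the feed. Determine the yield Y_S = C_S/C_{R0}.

Exit C_R = C_{R0}(1−X) = 2.79×0.266 = 0.7421 mol/dm³.
In a CSTR the entire volume is at exit conditions, so r_S = 1.03×0.7421^0.5 = 0.8873 and r_T = 0.0703×0.7421^1.5 = 0.04495.
Fraction of consumed R going to S: r_S/(r_S+r_T) = 0.9518.
C_S = 0.9518·C_{R0}·X = 0.9518×2.79×0.734 = 1.95 mol/dm³; Y_S = C_S/C_{R0} = 0.699.

0.699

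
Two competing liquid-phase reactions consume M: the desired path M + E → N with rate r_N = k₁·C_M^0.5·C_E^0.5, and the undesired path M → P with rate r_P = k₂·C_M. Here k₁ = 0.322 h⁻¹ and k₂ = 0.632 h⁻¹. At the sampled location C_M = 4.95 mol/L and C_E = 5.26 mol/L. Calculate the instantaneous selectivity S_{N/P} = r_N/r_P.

S_{N/P} = r_N/r_P = (k₁·C_M^0.5·C_E^0.5)/(k₂·C_M) = (k₁/k₂)·C_M^-0.5·C_E^0.5.
= (0.322×4.950^0.5×5.260^0.5) / (0.632×4.950) = 1.643/3.128 = 0.525.
The undesired path is higher order in M, so low C_M (CSTR or dilute feed) favours N.

0.525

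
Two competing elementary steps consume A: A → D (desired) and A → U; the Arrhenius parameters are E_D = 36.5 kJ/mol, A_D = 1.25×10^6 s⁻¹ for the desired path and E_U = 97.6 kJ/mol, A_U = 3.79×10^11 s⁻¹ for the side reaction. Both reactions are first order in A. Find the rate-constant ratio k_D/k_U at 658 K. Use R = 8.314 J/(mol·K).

0.234

With equal orders, S_{D/U} = k_D/k_U = (A_D/A_U)·exp[(E_U−E_D)/(RT)].
(E_U−E_D)/(RT) = (97.6−36.5)×10³/(8.314×658) = 61100/5471 = 11.17.
k_D/k_U = (1.25×10^6/3.79×10^11)·exp(11.17) = 3.298×10^-6 × 70882 = 0.234.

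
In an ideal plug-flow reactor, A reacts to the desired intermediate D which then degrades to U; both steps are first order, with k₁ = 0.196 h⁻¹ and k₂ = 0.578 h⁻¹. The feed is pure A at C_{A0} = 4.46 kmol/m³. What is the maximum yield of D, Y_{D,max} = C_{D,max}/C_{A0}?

For a first-order series the maximum intermediate yield is C_{D,max}/C_{A0} = (k₁/k₂)^[k₂/(k₂−k₁)].
= (0.196/0.578)^(0.578/(0.578−0.196)) = (0.3391)^(1.513) = 0.1947.

0.195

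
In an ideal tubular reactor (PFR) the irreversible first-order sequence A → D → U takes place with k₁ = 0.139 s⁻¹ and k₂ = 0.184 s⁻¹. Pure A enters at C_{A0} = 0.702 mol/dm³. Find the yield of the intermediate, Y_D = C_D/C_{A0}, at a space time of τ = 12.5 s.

0.234

The intermediate concentration in a first-order A→B→C sequence is C_D = k₁C_{A0}(e^(−k₁τ) − e^(−k₂τ))/(k₂−k₁).
e^(−k₁τ) = e^(−0.139×12.5) = e^(−1.738) = 0.1760; e^(−k₂τ) = e^(−2.300) = 0.1003.
C_D = 0.139×0.702/(0.184−0.139) × (0.1760−0.1003) = 2.168×0.07570 = 0.1641 mol/dm³.
Y_D = C_D/C_{A0} = 0.1641/0.702 = 0.234.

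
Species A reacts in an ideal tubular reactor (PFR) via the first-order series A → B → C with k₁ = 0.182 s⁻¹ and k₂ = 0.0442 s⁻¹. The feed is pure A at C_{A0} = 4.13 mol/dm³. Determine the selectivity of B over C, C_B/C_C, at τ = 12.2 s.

For first-order series with pure A initially, C_B(τ) = k₁C_{A0}/(k₂−k₁)·(e^(−k₁τ) − e^(−k₂τ)).
e^(−k₁τ) = e^(−0.182×12.2) = e^(−2.220) = 0.1086; e^(−k₂τ) = e^(−0.5392) = 0.5832.
C_B = 0.182×4.13/(0.0442−0.182) × (0.1086−0.5832) = (-5.455)×(-0.4746) = 2.589 mol/dm³.
C_A = C_{A0}e^(−k₁τ) = 0.4484 mol/dm³, so C_C = C_{A0}−C_A−C_B = 1.093 mol/dm³; C_B/C_C = 2.37.

2.37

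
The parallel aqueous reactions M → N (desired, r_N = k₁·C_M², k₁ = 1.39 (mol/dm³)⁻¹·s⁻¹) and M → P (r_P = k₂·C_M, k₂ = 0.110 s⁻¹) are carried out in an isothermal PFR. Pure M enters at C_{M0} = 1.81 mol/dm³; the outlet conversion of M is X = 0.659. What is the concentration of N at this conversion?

1.11 mol/dm³

C_M = C_{M0}(1−X) = 0.6172 mol/dm³.
Along a PFR/batch, dC_P/dC_M = −r_P/(r_N+r_P) = −k₂/(k₂+k₁·C_M).
Integrating from C_{M0} to C_M: C_P = (0.110/1.39)·ln[(0.110+1.39·1.81)/(0.110+1.39·0.617)] = 0.07914·ln(2.626/0.9679) = 0.07898 mol/dm³.
Then C_N = (C_{M0}−C_M) − C_P = 1.193 − 0.07898 = 1.114 mol/dm³.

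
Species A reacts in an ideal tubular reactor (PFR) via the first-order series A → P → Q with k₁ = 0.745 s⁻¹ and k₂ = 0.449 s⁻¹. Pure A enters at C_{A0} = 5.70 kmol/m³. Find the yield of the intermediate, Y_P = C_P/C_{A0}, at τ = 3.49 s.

0.338

Solving the coupled first-order balances gives C_P(τ) = [k₁/(k₂−k₁)]·C_{A0}·(e^(−k₁τ) − e^(−k₂τ)).
e^(−k₁τ) = e^(−0.745×3.49) = e^(−2.600) = 0.07427; e^(−k₂τ) = e^(−1.567) = 0.2087.
C_P = 0.745×5.70/(0.449−0.745) × (0.07427−0.2087) = (-14.35)×(-0.1344) = 1.928 kmol/m³.
Y_P = C_P/C_{A0} = 1.928/5.70 = 0.338.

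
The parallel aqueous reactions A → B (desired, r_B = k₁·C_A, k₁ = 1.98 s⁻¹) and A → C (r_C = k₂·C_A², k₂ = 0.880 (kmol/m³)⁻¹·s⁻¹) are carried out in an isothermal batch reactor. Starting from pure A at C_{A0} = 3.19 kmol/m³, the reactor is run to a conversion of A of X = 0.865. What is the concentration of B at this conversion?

C_A = C_{A0}(1−X) = 0.4307 kmol/m³.
Along a PFR/batch, dC_B/dC_A = −r_B/(r_B+r_C) = −k₁/(k₁+k₂·C_A).
Integrating from C_{A0} to C_A: C_B = (1.98/0.880)·ln[(1.98+0.880·3.19)/(1.98+0.880·0.431)] = 2.250·ln(4.787/2.359) = 1.592 kmol/m³.

1.59 kmol/m³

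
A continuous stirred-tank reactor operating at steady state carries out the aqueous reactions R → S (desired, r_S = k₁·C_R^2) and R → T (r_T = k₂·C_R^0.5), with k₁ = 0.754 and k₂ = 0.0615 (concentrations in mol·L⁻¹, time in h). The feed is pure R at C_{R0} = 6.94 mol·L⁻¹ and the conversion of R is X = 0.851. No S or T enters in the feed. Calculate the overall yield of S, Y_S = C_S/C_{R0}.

Exit C_R = C_{R0}(1−X) = 6.94×0.149 = 1.034 mol·L⁻¹.
In a CSTR the entire volume is at exit conditions, so r_S = 0.754×1.034^2 = 0.8062 and r_T = 0.0615×1.034^0.5 = 0.06254.
Fraction of consumed R going to S: r_S/(r_S+r_T) = 0.9280.
C_S = 0.9280·C_{R0}·X = 0.9280×6.94×0.851 = 5.48 mol·L⁻¹; Y_S = C_S/C_{R0} = 0.790.

0.790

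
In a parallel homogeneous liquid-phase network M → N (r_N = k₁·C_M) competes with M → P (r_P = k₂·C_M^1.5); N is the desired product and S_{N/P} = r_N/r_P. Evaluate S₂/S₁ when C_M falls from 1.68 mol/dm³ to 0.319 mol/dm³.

2.29

S_{N/P} = (k₁/k₂)·C_M^-0.5, so S₂/S₁ = (C_{M,2}/C_{M,1})^-0.5.
= (0.319/1.68)^(-0.5) = (0.1899)^(-0.5) = 2.29.
Selectivity toward N rises as C_M falls — low-concentration operation is favoured.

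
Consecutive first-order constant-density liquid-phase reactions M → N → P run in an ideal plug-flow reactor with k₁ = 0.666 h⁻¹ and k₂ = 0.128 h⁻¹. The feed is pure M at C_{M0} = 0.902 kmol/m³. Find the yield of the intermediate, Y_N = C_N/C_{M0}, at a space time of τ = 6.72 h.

For first-order series with pure M initially, C_N(τ) = k₁C_{M0}/(k₂−k₁)·(e^(−k₁τ) − e^(−k₂τ)).
e^(−k₁τ) = e^(−0.666×6.72) = e^(−4.476) = 0.01138; e^(−k₂τ) = e^(−0.8602) = 0.4231.
C_N = 0.666×0.902/(0.128−0.666) × (0.01138−0.4231) = (-1.117)×(-0.4117) = 0.4597 kmol/m³.
Y_N = C_N/C_{M0} = 0.4597/0.902 = 0.510.

0.510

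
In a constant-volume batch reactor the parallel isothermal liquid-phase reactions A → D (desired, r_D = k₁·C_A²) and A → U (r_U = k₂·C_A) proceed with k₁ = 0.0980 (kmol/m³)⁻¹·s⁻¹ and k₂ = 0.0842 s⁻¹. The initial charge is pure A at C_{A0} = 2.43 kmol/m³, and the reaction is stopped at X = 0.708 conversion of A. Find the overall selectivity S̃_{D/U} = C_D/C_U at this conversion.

C_A = C_{A0}(1−X) = 0.7096 kmol/m³.
Along a PFR/batch, dC_U/dC_A = −r_U/(r_D+r_U) = −k₂/(k₂+k₁·C_A).
Integrating from C_{A0} to C_A: C_U = (0.0842/0.0980)·ln[(0.0842+0.0980·2.43)/(0.0842+0.0980·0.710)] = 0.8592·ln(0.3223/0.1537) = 0.6361 kmol/m³.
Then C_D = (C_{A0}−C_A) − C_U = 1.720 − 0.6361 = 1.084 kmol/m³.
S̃_{D/U} = C_D/C_U = 1.084/0.6361 = 1.70.

1.70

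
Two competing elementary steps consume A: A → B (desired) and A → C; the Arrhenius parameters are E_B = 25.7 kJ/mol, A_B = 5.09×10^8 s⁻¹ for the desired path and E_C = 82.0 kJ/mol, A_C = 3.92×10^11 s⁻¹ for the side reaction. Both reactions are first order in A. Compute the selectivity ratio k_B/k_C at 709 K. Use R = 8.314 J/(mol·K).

With equal orders, S_{B/C} = k_B/k_C = (A_B/A_C)·exp[(E_C−E_B)/(RT)].
(E_C−E_B)/(RT) = (82.0−25.7)×10³/(8.314×709) = 56300/5895 = 9.551.
k_B/k_C = (5.09×10^8/3.92×10^11)·exp(9.551) = 0.001298 × 14060 = 18.3.
Since E_B < E_C, lowering the temperature improves selectivity toward B.

18.3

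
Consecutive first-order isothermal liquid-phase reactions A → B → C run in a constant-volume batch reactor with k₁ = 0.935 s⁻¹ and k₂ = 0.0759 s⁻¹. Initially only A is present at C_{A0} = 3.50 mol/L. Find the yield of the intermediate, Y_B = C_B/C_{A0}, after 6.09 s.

For first-order series with pure A initially, C_B(t) = k₁C_{A0}/(k₂−k₁)·(e^(−k₁t) − e^(−k₂t)).
e^(−k₁t) = e^(−0.935×6.09) = e^(−5.694) = 0.003366; e^(−k₂t) = e^(−0.4622) = 0.6299.
C_B = 0.935×3.50/(0.0759−0.935) × (0.003366−0.6299) = (-3.809)×(-0.6265) = 2.387 mol/L.
Y_B = C_B/C_{A0} = 2.387/3.50 = 0.682.

0.682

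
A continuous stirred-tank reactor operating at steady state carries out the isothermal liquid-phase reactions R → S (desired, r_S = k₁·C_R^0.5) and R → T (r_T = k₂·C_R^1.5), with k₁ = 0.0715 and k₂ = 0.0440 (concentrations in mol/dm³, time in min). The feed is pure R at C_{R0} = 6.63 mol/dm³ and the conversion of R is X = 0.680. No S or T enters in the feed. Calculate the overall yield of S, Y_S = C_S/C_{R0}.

Exit C_R = C_{R0}(1−X) = 6.63×0.320 = 2.122 mol/dm³.
A CSTR operates uniformly at the exit composition, giving r_S = 0.1041 and r_T = 0.1360 (each k·C_R^n at C_R = 2.122).
Fraction of consumed R going to S: r_S/(r_S+r_T) = 0.4337.
C_S = 0.4337·C_{R0}·X = 0.4337×6.63×0.680 = 1.96 mol/dm³; Y_S = C_S/C_{R0} = 0.295.

0.295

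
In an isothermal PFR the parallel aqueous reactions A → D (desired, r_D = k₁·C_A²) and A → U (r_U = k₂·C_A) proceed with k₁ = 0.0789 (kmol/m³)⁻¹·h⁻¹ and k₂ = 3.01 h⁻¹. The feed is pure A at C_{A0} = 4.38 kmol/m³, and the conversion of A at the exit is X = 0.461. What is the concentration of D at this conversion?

C_A = C_{A0}(1−X) = 2.361 kmol/m³.
Along a PFR/batch, dC_U/dC_A = −r_U/(r_D+r_U) = −k₂/(k₂+k₁·C_A).
Integrating from C_{A0} to C_A: C_U = (3.01/0.0789)·ln[(3.01+0.0789·4.38)/(3.01+0.0789·2.36)] = 38.15·ln(3.356/3.196) = 1.856 kmol/m³.
Then C_D = (C_{A0}−C_A) − C_U = 2.019 − 1.856 = 0.1635 kmol/m³.

0.164 kmol/m³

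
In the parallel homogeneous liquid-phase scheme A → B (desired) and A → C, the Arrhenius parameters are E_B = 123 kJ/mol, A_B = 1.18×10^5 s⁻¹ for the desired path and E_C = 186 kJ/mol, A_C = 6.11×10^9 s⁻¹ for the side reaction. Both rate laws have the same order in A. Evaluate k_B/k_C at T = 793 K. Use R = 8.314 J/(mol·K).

Since both paths have the same order in A, the concentration cancels and S_{B/C} = k_B/k_C = (A_B/A_C)·exp[(E_C−E_B)/(RT)].
(E_C−E_B)/(RT) = (186−123)×10³/(8.314×793) = 63000/6593 = 9.556.
k_B/k_C = (1.18×10^5/6.11×10^9)·exp(9.556) = 1.931×10^-5 × 14123 = 0.273.
Since E_B < E_C, lowering the temperature improves selectivity toward B.

0.273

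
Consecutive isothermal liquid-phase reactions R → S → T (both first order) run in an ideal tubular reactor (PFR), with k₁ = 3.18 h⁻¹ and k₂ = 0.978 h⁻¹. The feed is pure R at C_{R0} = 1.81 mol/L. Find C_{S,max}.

1.07 mol/L

At the optimum, C_{S,max}/C_{R0} = (k₁/k₂)^[k₂/(k₂−k₁)].
= (3.18/0.978)^(0.978/(0.978−3.18)) = (3.252)^(-0.4441) = 0.5923.
C_{S,max} = 0.5923×1.81 = 1.07 mol/L.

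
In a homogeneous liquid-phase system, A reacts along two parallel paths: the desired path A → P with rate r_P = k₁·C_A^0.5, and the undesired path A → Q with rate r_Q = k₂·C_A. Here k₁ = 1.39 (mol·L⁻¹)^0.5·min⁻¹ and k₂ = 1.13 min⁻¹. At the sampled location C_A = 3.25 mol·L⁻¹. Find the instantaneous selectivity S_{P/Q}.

0.682

S_{P/Q} = r_P/r_Q = (k₁·C_A^0.5)/(k₂·C_A) = (k₁/k₂)·C_A^-0.5.
= (1.39×3.250^0.5) / (1.13×3.250) = 2.506/3.672 = 0.682.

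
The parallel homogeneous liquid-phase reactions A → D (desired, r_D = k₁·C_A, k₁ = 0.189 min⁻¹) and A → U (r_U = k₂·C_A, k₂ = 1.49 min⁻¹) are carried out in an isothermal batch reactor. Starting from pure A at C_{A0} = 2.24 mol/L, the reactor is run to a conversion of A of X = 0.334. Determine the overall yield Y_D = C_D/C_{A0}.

C_A = C_{A0}(1−X) = 1.492 mol/L.
Both paths are first order in A, so the instantaneous fraction to D is constant: dC_D/d(−C_A) = k₁/(k₁+k₂) = 0.1126.
C_D = 0.1126·(C_{A0}−C_A) = 0.1126×0.7482 = 0.0842 mol/L.
Y_D = C_D/C_{A0} = 0.08422/2.24 = 0.0376.

0.0376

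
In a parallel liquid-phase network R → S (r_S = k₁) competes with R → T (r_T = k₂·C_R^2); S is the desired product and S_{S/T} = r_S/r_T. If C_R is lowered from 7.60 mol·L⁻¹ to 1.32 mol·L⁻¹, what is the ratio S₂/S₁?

33.1

S_{S/T} = (k₁/k₂)·C_R^-2, so S₂/S₁ = (C_{R,2}/C_{R,1})^-2.
= (1.32/7.60)^(-2) = (0.1737)^(-2) = 33.1.
Selectivity toward S rises as C_R falls — low-concentration operation is favoured.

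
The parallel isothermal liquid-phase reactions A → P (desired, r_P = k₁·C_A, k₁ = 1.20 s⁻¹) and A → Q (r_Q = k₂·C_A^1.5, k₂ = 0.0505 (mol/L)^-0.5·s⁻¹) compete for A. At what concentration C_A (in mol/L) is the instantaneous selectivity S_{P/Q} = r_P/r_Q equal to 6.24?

14.5 mol/L

S_{P/Q} = (k₁/k₂)·C_A^-0.5 ⇒ C_A = (S·k₂/k₁)^(-2).
= (6.24×0.0505/1.20)^(-2) = (0.2626)^(-2) = 14.5 mol/L.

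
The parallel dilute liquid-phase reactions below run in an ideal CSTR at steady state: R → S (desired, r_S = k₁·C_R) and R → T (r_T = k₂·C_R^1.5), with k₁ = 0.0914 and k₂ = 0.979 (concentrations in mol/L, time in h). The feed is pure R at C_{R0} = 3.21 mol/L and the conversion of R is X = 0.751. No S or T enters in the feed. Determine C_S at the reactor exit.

0.228 mol/L

Exit C_R = C_{R0}(1−X) = 3.21×0.249 = 0.7993 mol/L.
Rates in a CSTR are evaluated at the outlet concentration: r_S = 0.0914×0.7993 = 0.07306, r_T = 0.979×0.7993^1.5 = 0.6996.
Fraction of consumed R going to S: r_S/(r_S+r_T) = 0.09455.
C_S = 0.09455·C_{R0}·X = 0.09455×3.21×0.751 = 0.228 mol/L.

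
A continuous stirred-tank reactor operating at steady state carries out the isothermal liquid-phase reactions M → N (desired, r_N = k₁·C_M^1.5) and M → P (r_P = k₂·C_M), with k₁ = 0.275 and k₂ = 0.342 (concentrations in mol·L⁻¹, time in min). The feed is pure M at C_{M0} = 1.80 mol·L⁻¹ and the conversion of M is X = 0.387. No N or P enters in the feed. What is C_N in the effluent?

0.319 mol·L⁻¹

Exit C_M = C_{M0}(1−X) = 1.80×0.613 = 1.103 mol·L⁻¹.
A CSTR operates uniformly at the exit composition, giving r_N = 0.3187 and r_P = 0.3774 (each k·C_M^n at C_M = 1.103).
Fraction of consumed M going to N: r_N/(r_N+r_P) = 0.4579.
C_N = 0.4579·C_{M0}·X = 0.4579×1.80×0.387 = 0.319 mol·L⁻¹.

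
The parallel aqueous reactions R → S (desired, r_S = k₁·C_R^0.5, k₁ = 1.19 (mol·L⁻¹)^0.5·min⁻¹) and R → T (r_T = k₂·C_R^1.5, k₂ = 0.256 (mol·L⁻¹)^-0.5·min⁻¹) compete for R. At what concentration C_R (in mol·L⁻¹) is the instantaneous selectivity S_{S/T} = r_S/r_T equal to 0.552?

8.42 mol·L⁻¹

S_{S/T} = (k₁/k₂)·C_R⁻¹ ⇒ C_R = (S·k₂/k₁)^(-1).
= (0.552×0.256/1.19)^(-1) = (0.1187)^(-1) = 8.42 mol·L⁻¹.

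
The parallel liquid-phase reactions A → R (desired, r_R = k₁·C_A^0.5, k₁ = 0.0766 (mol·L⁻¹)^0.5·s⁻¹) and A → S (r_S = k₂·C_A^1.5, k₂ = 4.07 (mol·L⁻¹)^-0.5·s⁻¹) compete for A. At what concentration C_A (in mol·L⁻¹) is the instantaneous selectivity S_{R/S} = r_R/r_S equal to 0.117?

0.161 mol·L⁻¹

S_{R/S} = (k₁/k₂)·C_A⁻¹ ⇒ C_A = (S·k₂/k₁)^(-1).
= (0.117×4.07/0.0766)^(-1) = (6.217)^(-1) = 0.161 mol·L⁻¹.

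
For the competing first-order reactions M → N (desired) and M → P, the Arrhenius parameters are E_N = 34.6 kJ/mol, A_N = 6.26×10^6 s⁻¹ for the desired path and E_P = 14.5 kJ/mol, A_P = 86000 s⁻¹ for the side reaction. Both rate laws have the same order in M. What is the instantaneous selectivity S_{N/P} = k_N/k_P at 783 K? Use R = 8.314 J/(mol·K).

Since both paths have the same order in M, the concentration cancels and S_{N/P} = k_N/k_P = (A_N/A_P)·exp[(E_P−E_N)/(RT)].
(E_P−E_N)/(RT) = (14.5−34.6)×10³/(8.314×783) = -20100/6510 = -3.088.
k_N/k_P = (6.26×10^6/86000)·exp(-3.088) = 72.79 × 0.04561 = 3.32.

3.32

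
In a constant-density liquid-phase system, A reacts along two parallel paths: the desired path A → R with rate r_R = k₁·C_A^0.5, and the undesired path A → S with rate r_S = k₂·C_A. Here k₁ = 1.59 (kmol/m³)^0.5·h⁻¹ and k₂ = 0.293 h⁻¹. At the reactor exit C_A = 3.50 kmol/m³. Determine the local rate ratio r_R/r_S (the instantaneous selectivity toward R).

S_{R/S} = r_R/r_S = (k₁·C_A^0.5)/(k₂·C_A) = (k₁/k₂)·C_A^-0.5.
= (1.59×3.500^0.5) / (0.293×3.500) = 2.975/1.025 = 2.90.
The undesired path is higher order in A, so low C_A (CSTR or dilute feed) favours R.

2.90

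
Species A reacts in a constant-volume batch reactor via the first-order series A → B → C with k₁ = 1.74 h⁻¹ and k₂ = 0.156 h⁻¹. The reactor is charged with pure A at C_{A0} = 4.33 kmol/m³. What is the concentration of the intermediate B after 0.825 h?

Solving the coupled first-order balances gives C_B(t) = [k₁/(k₂−k₁)]·C_{A0}·(e^(−k₁t) − e^(−k₂t)).
e^(−k₁t) = e^(−1.74×0.825) = e^(−1.435) = 0.2380; e^(−k₂t) = e^(−0.1287) = 0.8792.
C_B = 1.74×4.33/(0.156−1.74) × (0.2380−0.8792) = (-4.756)×(-0.6412) = 3.050 kmol/m³.

3.05 kmol/m³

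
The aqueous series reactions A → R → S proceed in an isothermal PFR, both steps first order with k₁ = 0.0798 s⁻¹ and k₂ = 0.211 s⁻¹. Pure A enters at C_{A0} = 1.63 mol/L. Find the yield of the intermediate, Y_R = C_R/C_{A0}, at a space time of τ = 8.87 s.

The intermediate concentration in a first-order A→B→C sequence is C_R = k₁C_{A0}(e^(−k₁τ) − e^(−k₂τ))/(k₂−k₁).
e^(−k₁τ) = e^(−0.0798×8.87) = e^(−0.7078) = 0.4927; e^(−k₂τ) = e^(−1.872) = 0.1539.
C_R = 0.0798×1.63/(0.211−0.0798) × (0.4927−0.1539) = 0.9914×0.3388 = 0.3359 mol/L.
Y_R = C_R/C_{A0} = 0.3359/1.63 = 0.206.

0.206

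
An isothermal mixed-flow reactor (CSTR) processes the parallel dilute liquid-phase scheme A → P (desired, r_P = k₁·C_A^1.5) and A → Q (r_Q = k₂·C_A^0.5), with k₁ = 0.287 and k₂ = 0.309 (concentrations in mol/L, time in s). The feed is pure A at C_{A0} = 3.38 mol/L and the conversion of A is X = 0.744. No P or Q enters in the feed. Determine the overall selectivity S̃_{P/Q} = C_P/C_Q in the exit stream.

Exit C_A = C_{A0}(1−X) = 3.38×0.256 = 0.8653 mol/L.
Rates in a CSTR are evaluated at the outlet concentration: r_P = 0.287×0.8653^1.5 = 0.2310, r_Q = 0.309×0.8653^0.5 = 0.2874.
Overall selectivity = C_P/C_Q = r_Pτ/(r_Qτ) = r_P/r_Q = 0.804.

0.804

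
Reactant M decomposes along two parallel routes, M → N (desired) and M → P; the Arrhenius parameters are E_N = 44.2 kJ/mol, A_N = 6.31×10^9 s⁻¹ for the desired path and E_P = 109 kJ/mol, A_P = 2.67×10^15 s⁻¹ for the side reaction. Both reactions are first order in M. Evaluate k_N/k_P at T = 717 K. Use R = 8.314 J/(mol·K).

Since both paths have the same order in M, the concentration cancels and S_{N/P} = k_N/k_P = (A_N/A_P)·exp[(E_P−E_N)/(RT)].
(E_P−E_N)/(RT) = (109−44.2)×10³/(8.314×717) = 64800/5961 = 10.87.
k_N/k_P = (6.31×10^9/2.67×10^15)·exp(10.87) = 2.363×10^-6 × 52597 = 0.124.
Since E_N < E_P, lowering the temperature improves selectivity toward N.

0.124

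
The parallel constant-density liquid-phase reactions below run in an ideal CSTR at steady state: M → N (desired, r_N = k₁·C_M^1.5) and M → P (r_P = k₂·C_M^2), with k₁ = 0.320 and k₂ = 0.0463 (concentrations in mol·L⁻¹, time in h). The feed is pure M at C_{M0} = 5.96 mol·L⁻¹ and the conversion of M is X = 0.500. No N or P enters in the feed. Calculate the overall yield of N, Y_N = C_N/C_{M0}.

Exit C_M = C_{M0}(1−X) = 5.96×0.500 = 2.980 mol·L⁻¹.
In a CSTR the entire volume is at exit conditions, so r_N = 0.320×2.980^1.5 = 1.646 and r_P = 0.0463×2.980^2 = 0.4112.
Fraction of consumed M going to N: r_N/(r_N+r_P) = 0.8001.
C_N = 0.8001·C_{M0}·X = 0.8001×5.96×0.500 = 2.38 mol·L⁻¹; Y_N = C_N/C_{M0} = 0.400.

0.400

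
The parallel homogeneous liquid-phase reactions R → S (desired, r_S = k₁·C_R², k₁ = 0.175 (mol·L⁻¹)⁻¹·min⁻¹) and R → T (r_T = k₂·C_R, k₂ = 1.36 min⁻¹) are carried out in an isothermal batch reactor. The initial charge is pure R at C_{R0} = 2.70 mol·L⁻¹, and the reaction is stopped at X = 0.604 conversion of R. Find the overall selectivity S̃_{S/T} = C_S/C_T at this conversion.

0.240

C_R = C_{R0}(1−X) = 1.069 mol·L⁻¹.
Along a PFR/batch, dC_T/dC_R = −r_T/(r_S+r_T) = −k₂/(k₂+k₁·C_R).
Integrating from C_{R0} to C_R: C_T = (1.36/0.175)·ln[(1.36+0.175·2.70)/(1.36+0.175·1.07)] = 7.771·ln(1.833/1.547) = 1.316 mol·L⁻¹.
Then C_S = (C_{R0}−C_R) − C_T = 1.631 − 1.316 = 0.3152 mol·L⁻¹.
S̃_{S/T} = C_S/C_T = 0.3152/1.316 = 0.240.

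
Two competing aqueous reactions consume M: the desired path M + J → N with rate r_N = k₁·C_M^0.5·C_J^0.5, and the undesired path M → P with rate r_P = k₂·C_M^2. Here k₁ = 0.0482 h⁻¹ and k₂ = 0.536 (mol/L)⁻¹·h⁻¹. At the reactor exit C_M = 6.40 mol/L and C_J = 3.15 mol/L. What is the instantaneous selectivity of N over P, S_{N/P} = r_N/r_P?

S_{N/P} = r_N/r_P = (k₁·C_M^0.5·C_J^0.5)/(k₂·C_M^2) = (k₁/k₂)·C_M^-1.5·C_J^0.5.
= (0.0482×6.400^0.5×3.150^0.5) / (0.536×6.400^2) = 0.2164/21.95 = 0.00986.

0.00986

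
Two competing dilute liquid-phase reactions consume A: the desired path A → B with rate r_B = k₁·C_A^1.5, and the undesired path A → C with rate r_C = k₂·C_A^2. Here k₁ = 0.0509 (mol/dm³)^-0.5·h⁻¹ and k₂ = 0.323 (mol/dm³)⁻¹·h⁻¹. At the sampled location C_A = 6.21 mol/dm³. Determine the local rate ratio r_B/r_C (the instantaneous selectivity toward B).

0.0632

S_{B/C} = r_B/r_C = (k₁·C_A^1.5)/(k₂·C_A^2) = (k₁/k₂)·C_A^-0.5.
= (0.0509×6.210^1.5) / (0.323×6.210^2) = 0.7877/12.46 = 0.0632.
The undesired path is higher order in A, so low C_A (CSTR or dilute feed) favours B.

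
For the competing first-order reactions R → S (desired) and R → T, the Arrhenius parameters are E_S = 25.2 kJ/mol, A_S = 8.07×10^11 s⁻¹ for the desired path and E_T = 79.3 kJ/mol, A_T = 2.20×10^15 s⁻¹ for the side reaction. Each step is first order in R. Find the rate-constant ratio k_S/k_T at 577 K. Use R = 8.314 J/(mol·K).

29.0

k_S/k_T = (A_S/A_T)·exp[−(E_S−E_T)/(RT)] = (A_S/A_T)·exp[(E_T−E_S)/(RT)].
(E_T−E_S)/(RT) = (79.3−25.2)×10³/(8.314×577) = 54100/4797 = 11.28.
k_S/k_T = (8.07×10^11/2.20×10^15)·exp(11.28) = 3.668×10^-4 × 79021 = 29.0.
Since E_S < E_T, lowering the temperature improves selectivity toward S.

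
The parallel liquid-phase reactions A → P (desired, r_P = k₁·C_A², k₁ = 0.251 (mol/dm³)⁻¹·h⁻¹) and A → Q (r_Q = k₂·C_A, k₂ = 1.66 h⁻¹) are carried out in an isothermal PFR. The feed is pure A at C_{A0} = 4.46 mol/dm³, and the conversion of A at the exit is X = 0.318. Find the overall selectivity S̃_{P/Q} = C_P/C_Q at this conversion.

0.565

C_A = C_{A0}(1−X) = 3.042 mol/dm³.
Along a PFR/batch, dC_Q/dC_A = −r_Q/(r_P+r_Q) = −k₂/(k₂+k₁·C_A).
Integrating from C_{A0} to C_A: C_Q = (1.66/0.251)·ln[(1.66+0.251·4.46)/(1.66+0.251·3.04)] = 6.614·ln(2.779/2.423) = 0.9064 mol/dm³.
Then C_P = (C_{A0}−C_A) − C_Q = 1.418 − 0.9064 = 0.5119 mol/dm³.
S̃_{P/Q} = C_P/C_Q = 0.5119/0.9064 = 0.565.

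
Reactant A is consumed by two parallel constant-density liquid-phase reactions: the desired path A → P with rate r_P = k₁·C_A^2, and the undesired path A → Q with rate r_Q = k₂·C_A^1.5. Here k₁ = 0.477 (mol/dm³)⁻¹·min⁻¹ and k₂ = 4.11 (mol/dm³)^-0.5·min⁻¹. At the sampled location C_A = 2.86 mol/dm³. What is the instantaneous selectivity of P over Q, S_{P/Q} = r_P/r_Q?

S_{P/Q} = r_P/r_Q = (k₁·C_A^2)/(k₂·C_A^1.5) = (k₁/k₂)·C_A^0.5.
= (0.477×2.860^2) / (4.11×2.860^1.5) = 3.902/19.88 = 0.196.
Since the desired path is higher order in A, keeping C_A high (PFR or concentrated feed) favours P.

0.196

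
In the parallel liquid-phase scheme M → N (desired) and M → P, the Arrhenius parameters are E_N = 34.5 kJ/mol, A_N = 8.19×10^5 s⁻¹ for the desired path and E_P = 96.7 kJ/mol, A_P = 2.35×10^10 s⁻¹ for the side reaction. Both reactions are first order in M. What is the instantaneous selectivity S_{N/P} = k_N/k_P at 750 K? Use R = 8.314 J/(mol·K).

0.749

With equal orders, S_{N/P} = k_N/k_P = (A_N/A_P)·exp[(E_P−E_N)/(RT)].
(E_P−E_N)/(RT) = (96.7−34.5)×10³/(8.314×750) = 62200/6236 = 9.975.
k_N/k_P = (8.19×10^5/2.35×10^10)·exp(9.975) = 3.485×10^-5 × 21486 = 0.749.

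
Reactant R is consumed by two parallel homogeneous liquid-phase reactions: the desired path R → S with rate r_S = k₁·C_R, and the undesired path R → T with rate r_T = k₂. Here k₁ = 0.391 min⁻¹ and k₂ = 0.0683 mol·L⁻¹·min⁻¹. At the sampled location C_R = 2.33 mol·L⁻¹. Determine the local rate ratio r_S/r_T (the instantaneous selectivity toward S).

13.3

S_{S/T} = r_S/r_T = (k₁·C_R)/(k₂) = (k₁/k₂)·C_R.
= (0.391×2.330) / (0.0683) = 0.9110/0.06830 = 13.3.
Since the desired path is higher order in R, keeping C_R high (PFR or concentrated feed) favours S.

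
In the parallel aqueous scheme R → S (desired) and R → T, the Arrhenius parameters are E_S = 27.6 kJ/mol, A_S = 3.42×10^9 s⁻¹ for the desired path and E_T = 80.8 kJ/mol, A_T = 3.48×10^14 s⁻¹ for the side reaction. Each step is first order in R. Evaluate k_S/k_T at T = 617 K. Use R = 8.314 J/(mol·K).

0.314

k_S/k_T = (A_S/A_T)·exp[−(E_S−E_T)/(RT)] = (A_S/A_T)·exp[(E_T−E_S)/(RT)].
(E_T−E_S)/(RT) = (80.8−27.6)×10³/(8.314×617) = 53200/5130 = 10.37.
k_S/k_T = (3.42×10^9/3.48×10^14)·exp(10.37) = 9.828×10^-6 × 31917 = 0.314.
Since E_S < E_T, lowering the temperature improves selectivity toward S.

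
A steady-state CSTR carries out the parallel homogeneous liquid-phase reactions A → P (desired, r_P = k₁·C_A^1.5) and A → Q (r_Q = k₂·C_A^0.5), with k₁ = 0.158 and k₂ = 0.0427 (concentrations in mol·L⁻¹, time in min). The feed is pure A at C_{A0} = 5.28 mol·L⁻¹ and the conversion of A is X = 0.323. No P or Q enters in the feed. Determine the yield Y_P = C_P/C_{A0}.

0.300

Exit C_A = C_{A0}(1−X) = 5.28×0.677 = 3.575 mol·L⁻¹.
Rates in a CSTR are evaluated at the outlet concentration: r_P = 0.158×3.575^1.5 = 1.068, r_Q = 0.0427×3.575^0.5 = 0.08073.
Fraction of consumed A going to P: r_P/(r_P+r_Q) = 0.9297.
C_P = 0.9297·C_{A0}·X = 0.9297×5.28×0.323 = 1.59 mol·L⁻¹; Y_P = C_P/C_{A0} = 0.300.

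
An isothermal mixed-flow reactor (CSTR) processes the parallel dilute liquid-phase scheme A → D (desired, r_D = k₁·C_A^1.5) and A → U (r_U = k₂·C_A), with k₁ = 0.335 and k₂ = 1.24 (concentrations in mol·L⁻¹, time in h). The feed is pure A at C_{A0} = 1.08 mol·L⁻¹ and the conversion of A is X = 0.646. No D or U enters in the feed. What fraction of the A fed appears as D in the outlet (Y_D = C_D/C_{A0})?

0.0925

Exit C_A = C_{A0}(1−X) = 1.08×0.354 = 0.3823 mol·L⁻¹.
In a CSTR the entire volume is at exit conditions, so r_D = 0.335×0.3823^1.5 = 0.07919 and r_U = 1.24×0.3823 = 0.4741.
Fraction of consumed A going to D: r_D/(r_D+r_U) = 0.1431.
C_D = 0.1431·C_{A0}·X = 0.1431×1.08×0.646 = 0.0999 mol·L⁻¹; Y_D = C_D/C_{A0} = 0.0925.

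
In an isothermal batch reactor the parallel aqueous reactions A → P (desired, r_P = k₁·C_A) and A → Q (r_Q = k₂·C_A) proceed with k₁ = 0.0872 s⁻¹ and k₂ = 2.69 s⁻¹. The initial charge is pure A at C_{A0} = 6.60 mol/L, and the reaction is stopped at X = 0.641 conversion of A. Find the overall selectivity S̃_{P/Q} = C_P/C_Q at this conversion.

0.0324

C_A = C_{A0}(1−X) = 2.369 mol/L.
Both paths are first order in A, so the instantaneous fraction to P is constant: dC_P/d(−C_A) = k₁/(k₁+k₂) = 0.03140.
C_P = 0.03140·(C_{A0}−C_A) = 0.03140×4.231 = 0.133 mol/L.
C_Q = (C_{A0}−C_A)−C_P = 4.098 mol/L; S̃_{P/Q} = 0.1328/4.098 = 0.0324.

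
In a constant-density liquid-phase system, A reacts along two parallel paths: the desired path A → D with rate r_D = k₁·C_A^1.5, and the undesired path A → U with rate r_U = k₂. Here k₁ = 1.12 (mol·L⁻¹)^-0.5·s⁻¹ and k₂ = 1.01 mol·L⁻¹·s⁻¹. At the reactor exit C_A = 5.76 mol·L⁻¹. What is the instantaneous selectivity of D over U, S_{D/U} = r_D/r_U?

S_{D/U} = r_D/r_U = (k₁·C_A^1.5)/(k₂) = (k₁/k₂)·C_A^1.5.
= (1.12×5.760^1.5) / (1.01) = 15.48/1.010 = 15.3.

15.3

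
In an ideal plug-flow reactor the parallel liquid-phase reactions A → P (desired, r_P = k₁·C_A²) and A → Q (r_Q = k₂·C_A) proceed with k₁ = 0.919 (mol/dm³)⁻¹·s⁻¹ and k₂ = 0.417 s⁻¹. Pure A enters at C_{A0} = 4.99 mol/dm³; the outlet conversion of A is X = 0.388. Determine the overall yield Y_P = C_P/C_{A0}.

C_A = C_{A0}(1−X) = 3.054 mol/dm³.
Along a PFR/batch, dC_Q/dC_A = −r_Q/(r_P+r_Q) = −k₂/(k₂+k₁·C_A).
Integrating from C_{A0} to C_A: C_Q = (0.417/0.919)·ln[(0.417+0.919·4.99)/(0.417+0.919·3.05)] = 0.4538·ln(5.003/3.224) = 0.1994 mol/dm³.
Then C_P = (C_{A0}−C_A) − C_Q = 1.936 − 0.1994 = 1.737 mol/dm³.
Y_P = C_P/C_{A0} = 1.737/4.99 = 0.348.

0.348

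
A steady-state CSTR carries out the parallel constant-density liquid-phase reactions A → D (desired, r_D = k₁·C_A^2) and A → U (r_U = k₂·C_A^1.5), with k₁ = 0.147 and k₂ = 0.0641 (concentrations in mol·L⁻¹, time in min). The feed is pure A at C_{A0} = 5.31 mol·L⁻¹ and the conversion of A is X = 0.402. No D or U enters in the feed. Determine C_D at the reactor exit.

1.71 mol·L⁻¹

Exit C_A = C_{A0}(1−X) = 5.31×0.598 = 3.175 mol·L⁻¹.
Rates in a CSTR are evaluated at the outlet concentration: r_D = 0.147×3.175^2 = 1.482, r_U = 0.0641×3.175^1.5 = 0.3627.
Fraction of consumed A going to D: r_D/(r_D+r_U) = 0.8034.
C_D = 0.8034·C_{A0}·X = 0.8034×5.31×0.402 = 1.71 mol·L⁻¹.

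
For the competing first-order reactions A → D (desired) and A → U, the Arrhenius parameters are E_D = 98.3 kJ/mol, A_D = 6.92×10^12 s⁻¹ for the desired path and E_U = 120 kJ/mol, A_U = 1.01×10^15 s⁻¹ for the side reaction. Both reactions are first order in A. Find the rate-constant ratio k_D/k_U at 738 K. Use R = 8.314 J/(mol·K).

0.235

Since both paths have the same order in A, the concentration cancels and S_{D/U} = k_D/k_U = (A_D/A_U)·exp[(E_U−E_D)/(RT)].
(E_U−E_D)/(RT) = (120−98.3)×10³/(8.314×738) = 21700/6136 = 3.537.
k_D/k_U = (6.92×10^12/1.01×10^15)·exp(3.537) = 0.006851 × 34.35 = 0.235.
Since E_D < E_U, lowering the temperature improves selectivity toward D.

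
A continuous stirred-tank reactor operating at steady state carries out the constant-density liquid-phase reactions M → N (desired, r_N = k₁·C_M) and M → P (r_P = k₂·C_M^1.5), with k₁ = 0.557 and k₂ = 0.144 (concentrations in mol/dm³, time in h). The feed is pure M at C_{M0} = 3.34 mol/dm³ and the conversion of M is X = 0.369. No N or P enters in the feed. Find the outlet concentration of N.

Exit C_M = C_{M0}(1−X) = 3.34×0.631 = 2.108 mol/dm³.
Rates in a CSTR are evaluated at the outlet concentration: r_N = 0.557×2.108 = 1.174, r_P = 0.144×2.108^1.5 = 0.4406.
Fraction of consumed M going to N: r_N/(r_N+r_P) = 0.7271.
C_N = 0.7271·C_{M0}·X = 0.7271×3.34×0.369 = 0.896 mol/dm³.

0.896 mol/dm³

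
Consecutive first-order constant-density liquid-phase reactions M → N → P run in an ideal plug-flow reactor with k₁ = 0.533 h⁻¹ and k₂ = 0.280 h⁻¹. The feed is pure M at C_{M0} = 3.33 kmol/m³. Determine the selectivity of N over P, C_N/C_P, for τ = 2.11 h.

Solving the coupled first-order balances gives C_N(τ) = [k₁/(k₂−k₁)]·C_{M0}·(e^(−k₁τ) − e^(−k₂τ)).
e^(−k₁τ) = e^(−0.533×2.11) = e^(−1.125) = 0.3248; e^(−k₂τ) = e^(−0.5908) = 0.5539.
C_N = 0.533×3.33/(0.280−0.533) × (0.3248−0.5539) = (-7.015)×(-0.2291) = 1.607 kmol/m³.
C_M = C_{M0}e^(−k₁τ) = 1.081 kmol/m³, so C_P = C_{M0}−C_M−C_N = 0.6412 kmol/m³; C_N/C_P = 2.51.

2.51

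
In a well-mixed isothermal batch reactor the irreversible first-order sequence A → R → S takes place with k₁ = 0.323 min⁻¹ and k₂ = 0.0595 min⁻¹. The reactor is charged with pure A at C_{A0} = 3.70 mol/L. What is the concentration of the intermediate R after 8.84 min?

Solving the coupled first-order balances gives C_R(t) = [k₁/(k₂−k₁)]·C_{A0}·(e^(−k₁t) − e^(−k₂t)).
e^(−k₁t) = e^(−0.323×8.84) = e^(−2.855) = 0.05754; e^(−k₂t) = e^(−0.5260) = 0.5910.
C_R = 0.323×3.70/(0.0595−0.323) × (0.05754−0.5910) = (-4.535)×(-0.5334) = 2.419 mol/L.

2.42 mol/L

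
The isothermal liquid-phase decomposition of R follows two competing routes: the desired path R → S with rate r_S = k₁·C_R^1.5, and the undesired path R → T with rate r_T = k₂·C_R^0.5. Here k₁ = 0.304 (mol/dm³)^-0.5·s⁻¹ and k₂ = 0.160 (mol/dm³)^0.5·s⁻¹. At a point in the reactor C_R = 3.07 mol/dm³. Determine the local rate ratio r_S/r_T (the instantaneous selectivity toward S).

5.83

S_{S/T} = r_S/r_T = (k₁·C_R^1.5)/(k₂·C_R^0.5) = (k₁/k₂)·C_R.
= (0.304×3.070^1.5) / (0.160×3.070^0.5) = 1.635/0.2803 = 5.83.
Since the desired path is higher order in R, keeping C_R high (PFR or concentrated feed) favours S.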